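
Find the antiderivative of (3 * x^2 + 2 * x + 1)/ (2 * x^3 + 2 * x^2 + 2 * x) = log(x*(x^2 + x + 1))/2 + C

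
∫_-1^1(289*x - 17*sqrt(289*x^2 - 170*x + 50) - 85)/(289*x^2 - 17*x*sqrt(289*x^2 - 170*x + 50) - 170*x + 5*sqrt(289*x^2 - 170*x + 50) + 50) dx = -log(22/5 + sqrt(509)/5) - log(5)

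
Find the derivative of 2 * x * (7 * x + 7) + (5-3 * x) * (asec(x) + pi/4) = (112*x^3*sqrt(1 - 1/x^2) - 12*x^2*sqrt(1 - 1/x^2)*asec(x) - 3*pi*x^2*sqrt(1 - 1/x^2) + 56*x^2*sqrt(1 - 1/x^2) - 12*x + 20)/(4*x^2*sqrt(1 - 1/x^2))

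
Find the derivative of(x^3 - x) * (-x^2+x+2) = -5*x^4 + 4*x^3 + 9*x^2 - 2*x - 2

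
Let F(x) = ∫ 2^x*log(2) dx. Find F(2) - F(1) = 2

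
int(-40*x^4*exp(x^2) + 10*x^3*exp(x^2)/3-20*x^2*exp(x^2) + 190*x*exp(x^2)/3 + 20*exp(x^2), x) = 5*(-12*x^3 + x^2 + 12*x + 18)*exp(x^2)/3 + C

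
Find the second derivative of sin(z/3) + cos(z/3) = -sin(z/3)/9 - cos(z/3)/9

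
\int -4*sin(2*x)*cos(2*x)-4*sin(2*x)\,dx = 4*cos(x)^4 + C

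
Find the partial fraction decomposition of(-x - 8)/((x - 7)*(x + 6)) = 2/(13*(x + 6)) - 15/(13*(x - 7))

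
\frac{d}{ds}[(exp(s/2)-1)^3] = 3*exp(3*s/2)/2 + 3*exp(s/2)/2 - 3*exp(s)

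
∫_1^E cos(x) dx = -sin(1) + sin(E)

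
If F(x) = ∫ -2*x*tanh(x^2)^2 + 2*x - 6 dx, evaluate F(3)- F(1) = -12 - tanh(1) + tanh(9)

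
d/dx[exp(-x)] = -exp(-x)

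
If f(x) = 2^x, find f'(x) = 2^x*log(2)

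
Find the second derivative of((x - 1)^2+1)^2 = 12*x^2 - 24*x + 16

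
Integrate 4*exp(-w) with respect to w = -4*exp(-w) + C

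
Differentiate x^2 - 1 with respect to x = 2*x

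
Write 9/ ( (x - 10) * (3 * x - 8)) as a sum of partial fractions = -27/(22*(3*x - 8)) + 9/(22*(x - 10))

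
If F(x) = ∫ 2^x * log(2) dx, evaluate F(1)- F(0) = 1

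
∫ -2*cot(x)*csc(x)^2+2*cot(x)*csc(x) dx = (csc(x) - 1)^2 + C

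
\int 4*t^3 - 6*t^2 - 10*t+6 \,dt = t^4 - 2*t^3 - 5*t^2 + 6*t + C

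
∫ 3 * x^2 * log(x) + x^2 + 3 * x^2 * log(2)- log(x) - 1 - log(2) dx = x*(x^2 - 1)*log(2*x) + C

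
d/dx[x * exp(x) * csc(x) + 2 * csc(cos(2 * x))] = -x*exp(x)*cot(x)*csc(x) + x*exp(x)*csc(x) + exp(x)*csc(x) + 4*sin(2*x)*cot(cos(2*x))*csc(cos(2*x))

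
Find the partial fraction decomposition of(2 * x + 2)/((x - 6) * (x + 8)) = 1/(x + 8) + 1/(x - 6)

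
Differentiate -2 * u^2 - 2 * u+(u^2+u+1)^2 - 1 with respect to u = 4*u^3 + 6*u^2 + 2*u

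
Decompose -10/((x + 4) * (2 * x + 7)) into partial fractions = -20/(2*x + 7) + 10/(x + 4)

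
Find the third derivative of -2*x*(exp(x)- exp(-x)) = (-2*x*exp(2*x) - 2*x - 6*exp(2*x) + 6)*exp(-x)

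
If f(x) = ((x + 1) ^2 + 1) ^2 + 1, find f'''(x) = 24*x + 24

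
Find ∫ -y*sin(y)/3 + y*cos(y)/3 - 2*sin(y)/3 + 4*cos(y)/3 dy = sqrt(2)*(y + 3)*sin(y + pi/4)/3 + C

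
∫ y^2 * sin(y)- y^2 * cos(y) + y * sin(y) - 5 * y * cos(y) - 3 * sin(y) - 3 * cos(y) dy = -sqrt(2)*y*(y + 3)*sin(y + pi/4) + C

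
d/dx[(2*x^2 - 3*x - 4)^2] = 16*x^3 - 36*x^2 - 14*x + 24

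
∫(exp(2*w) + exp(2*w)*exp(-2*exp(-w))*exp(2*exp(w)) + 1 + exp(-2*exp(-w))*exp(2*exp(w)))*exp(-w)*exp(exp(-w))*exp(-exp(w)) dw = 2*sinh(2*sinh(w)) + C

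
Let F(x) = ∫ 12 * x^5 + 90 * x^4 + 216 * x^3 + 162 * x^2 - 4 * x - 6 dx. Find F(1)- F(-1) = 132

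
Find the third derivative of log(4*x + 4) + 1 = 2/(x^3 + 3*x^2 + 3*x + 1)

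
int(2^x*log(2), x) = 2^x + C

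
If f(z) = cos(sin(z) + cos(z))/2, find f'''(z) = (-sqrt(2)*sin(z)*sin(sqrt(2)*sin(z + pi/4))*cos(z) + sqrt(2)*sin(sqrt(2)*sin(z + pi/4)) + 3*sin(z + pi/4)*cos(sqrt(2)*sin(z + pi/4)))*cos(z + pi/4)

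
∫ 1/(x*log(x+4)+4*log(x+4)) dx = log(3*log(x + 4)) + C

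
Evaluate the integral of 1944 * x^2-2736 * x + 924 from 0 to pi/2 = -8*(-2 + 3*pi/2)^2 - 18*pi + 224 + 24*(-2 + 3*pi/2)^3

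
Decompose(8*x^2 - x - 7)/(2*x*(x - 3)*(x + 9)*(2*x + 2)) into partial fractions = -325/(1728*(x + 9)) + 1/(64*(x + 1)) + 31/(288*(x - 3)) + 7/(108*x)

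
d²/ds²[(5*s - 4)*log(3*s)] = (5*s + 4)/s^2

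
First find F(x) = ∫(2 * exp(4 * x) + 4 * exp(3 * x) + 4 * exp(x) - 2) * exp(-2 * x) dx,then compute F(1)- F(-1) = -(-E + exp(-1) + 2)^2 + (-exp(-1) + 2 + E)^2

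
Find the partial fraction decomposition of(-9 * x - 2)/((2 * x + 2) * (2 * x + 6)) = -25/(8*(x + 3)) + 7/(8*(x + 1))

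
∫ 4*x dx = 2*x^2 + C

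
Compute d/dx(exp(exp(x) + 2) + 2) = exp(x + exp(x) + 2)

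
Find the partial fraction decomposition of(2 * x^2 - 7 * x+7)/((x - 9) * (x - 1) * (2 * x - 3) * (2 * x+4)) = -4/(105*(2*x - 3)) - 29/(462*(x + 2)) + 1/(24*(x - 1)) + 53/(1320*(x - 9))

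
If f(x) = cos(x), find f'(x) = -sin(x)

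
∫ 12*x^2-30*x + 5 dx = 4*x^3 - 15*x^2 + 5*x + C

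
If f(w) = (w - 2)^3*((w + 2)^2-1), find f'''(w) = 60*w^2 - 48*w - 54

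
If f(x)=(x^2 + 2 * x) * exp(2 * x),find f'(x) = 2*x^2*exp(2*x) + 6*x*exp(2*x) + 2*exp(2*x)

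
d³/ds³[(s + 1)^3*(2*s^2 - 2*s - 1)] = 120*s^2 + 96*s - 6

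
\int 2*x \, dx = x^2 + C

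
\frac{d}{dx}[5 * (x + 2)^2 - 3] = 10*x + 20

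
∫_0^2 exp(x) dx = -1 + exp(2)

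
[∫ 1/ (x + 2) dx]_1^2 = -log(3) + 2*log(2)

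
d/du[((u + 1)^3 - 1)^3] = 9*u^8 + 72*u^7 + 252*u^6 + 486*u^5 + 540*u^4 + 324*u^3 + 81*u^2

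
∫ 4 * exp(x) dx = 4*exp(x) + C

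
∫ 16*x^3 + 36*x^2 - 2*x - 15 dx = 4*x^4 + 12*x^3 - x^2 - 15*x + C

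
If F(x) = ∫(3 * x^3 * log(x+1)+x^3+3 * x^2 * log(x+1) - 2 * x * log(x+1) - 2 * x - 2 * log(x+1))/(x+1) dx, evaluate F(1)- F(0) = -log(2)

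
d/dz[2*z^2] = 4*z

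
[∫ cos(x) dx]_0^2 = sin(2)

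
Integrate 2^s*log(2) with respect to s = 2^s + C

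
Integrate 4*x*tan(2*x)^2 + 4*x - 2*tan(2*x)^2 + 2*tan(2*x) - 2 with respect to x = (2*x - 1)*tan(2*x) + C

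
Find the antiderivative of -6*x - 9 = -3*x^2 - 9*x + C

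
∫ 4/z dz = 4*log(3*z) + C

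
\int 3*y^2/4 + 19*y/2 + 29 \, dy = y^3/4 + 19*y^2/4 + 29*y + C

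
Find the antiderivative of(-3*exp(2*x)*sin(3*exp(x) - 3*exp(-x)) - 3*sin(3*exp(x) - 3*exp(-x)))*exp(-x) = cos(6*sinh(x)) + C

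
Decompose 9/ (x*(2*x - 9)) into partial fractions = 2/(2*x - 9) - 1/x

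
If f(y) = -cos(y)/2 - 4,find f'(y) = sin(y)/2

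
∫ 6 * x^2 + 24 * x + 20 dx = 2*x^3 + 12*x^2 + 20*x + C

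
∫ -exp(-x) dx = exp(-x) + C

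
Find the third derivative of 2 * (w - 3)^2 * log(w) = (4*w^2 + 12*w + 36)/w^3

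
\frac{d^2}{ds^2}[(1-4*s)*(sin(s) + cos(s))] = 4*s*sin(s) + 4*s*cos(s) + 7*sin(s) - 9*cos(s)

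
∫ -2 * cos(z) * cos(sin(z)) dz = -2*sin(sin(z)) + C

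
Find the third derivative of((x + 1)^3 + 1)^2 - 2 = 120*x^3 + 360*x^2 + 360*x + 132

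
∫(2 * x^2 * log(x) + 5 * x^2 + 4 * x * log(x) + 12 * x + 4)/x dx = (x + 2)^2*(log(x) + 2) + C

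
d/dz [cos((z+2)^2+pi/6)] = -2*(z + 2)*sin(z^2 + 4*z + pi/6 + 4)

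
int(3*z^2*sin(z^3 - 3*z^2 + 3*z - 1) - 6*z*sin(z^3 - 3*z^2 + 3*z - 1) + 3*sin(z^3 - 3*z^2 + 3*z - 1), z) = -cos((z - 1)^3) + C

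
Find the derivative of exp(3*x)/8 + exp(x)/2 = 3*exp(3*x)/8 + exp(x)/2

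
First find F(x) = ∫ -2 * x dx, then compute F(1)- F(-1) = 0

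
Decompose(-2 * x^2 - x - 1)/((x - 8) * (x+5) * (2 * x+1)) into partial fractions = 4/(153*(2*x + 1)) - 46/(117*(x + 5)) - 137/(221*(x - 8))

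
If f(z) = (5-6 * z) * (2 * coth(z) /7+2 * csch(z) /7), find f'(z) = -(-12*z*cosh(z) - 12*z + 12*sinh(z) + 6*sinh(2*z) + 10*cosh(z) + 10)/(7*sinh(z)^2)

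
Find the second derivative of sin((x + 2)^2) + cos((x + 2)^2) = -4*sqrt(2)*x^2*sin(x^2 + 4*x + pi/4 + 4) - 16*sqrt(2)*x*sin(x^2 + 4*x + pi/4 + 4) - 18*sin(x^2 + 4*x + 4) - 14*cos(x^2 + 4*x + 4)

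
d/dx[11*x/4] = 11/4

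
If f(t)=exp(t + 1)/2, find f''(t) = exp(t + 1)/2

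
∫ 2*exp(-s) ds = -2*exp(-s) + C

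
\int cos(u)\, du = sin(u) + C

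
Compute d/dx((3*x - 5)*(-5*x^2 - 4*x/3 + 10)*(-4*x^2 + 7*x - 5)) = 300*x^4 - 756*x^3 + 226*x^2 + 2110*x/3 - 1600/3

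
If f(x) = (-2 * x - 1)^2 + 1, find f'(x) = 8*x + 4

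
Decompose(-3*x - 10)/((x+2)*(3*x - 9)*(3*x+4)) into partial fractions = 9/(13*(3*x + 4)) - 2/(15*(x + 2)) - 19/(195*(x - 3))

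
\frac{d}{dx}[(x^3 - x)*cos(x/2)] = -x^3*sin(x/2)/2 + 3*x^2*cos(x/2) + x*sin(x/2)/2 - cos(x/2)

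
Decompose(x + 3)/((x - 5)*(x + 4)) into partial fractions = 1/(9*(x + 4)) + 8/(9*(x - 5))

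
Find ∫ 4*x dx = 2*x^2 + C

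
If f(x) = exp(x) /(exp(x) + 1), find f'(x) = exp(x)/(exp(2*x) + 2*exp(x) + 1)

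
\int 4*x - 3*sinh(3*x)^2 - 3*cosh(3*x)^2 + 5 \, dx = 2*x^2 + 5*x - sinh(6*x)/2 + C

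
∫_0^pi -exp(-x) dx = -1 + exp(-pi)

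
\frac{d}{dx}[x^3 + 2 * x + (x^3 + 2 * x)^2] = 6*x^5 + 16*x^3 + 3*x^2 + 8*x + 2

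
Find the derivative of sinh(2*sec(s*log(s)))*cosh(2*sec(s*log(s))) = 2*(log(s) + 1)*sin(s*log(s))*cosh(4/cos(s*log(s)))/cos(s*log(s))^2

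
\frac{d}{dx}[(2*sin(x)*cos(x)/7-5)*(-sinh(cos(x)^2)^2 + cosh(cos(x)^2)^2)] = 2*cos(2*x)/7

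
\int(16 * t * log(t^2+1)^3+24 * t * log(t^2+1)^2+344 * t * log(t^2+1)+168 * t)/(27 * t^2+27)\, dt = 2*(log(t^2 + 1)^2 + log(t^2 + 1) + 12)^2/27 + 4*log(t^2 + 1)^2/3 + 4*log(t^2 + 1)/3 + C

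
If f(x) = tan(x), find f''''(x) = 24*tan(x)^5 + 40*tan(x)^3 + 16*tan(x)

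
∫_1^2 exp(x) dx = -E + exp(2)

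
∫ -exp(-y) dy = exp(-y) + C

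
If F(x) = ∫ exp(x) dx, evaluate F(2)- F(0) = -1 + exp(2)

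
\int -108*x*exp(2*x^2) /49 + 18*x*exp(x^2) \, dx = (9 - 27*exp(x^2)/49)*exp(x^2) + C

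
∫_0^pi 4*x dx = 2*pi^2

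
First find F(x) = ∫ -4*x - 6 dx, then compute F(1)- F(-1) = -12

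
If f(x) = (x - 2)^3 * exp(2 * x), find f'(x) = 2*x^3*exp(2*x) - 9*x^2*exp(2*x) + 12*x*exp(2*x) - 4*exp(2*x)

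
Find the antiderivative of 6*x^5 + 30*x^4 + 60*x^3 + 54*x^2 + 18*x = x^6 + 6*x^5 + 15*x^4 + 18*x^3 + 9*x^2 + C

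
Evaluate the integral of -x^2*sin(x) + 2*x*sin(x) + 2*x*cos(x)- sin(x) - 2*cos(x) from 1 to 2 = cos(2)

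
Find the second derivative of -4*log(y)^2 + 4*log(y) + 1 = (8*log(y) - 12)/y^2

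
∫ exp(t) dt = exp(t) + C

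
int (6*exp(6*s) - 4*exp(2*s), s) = (exp(4*s) - 2)*exp(2*s) + C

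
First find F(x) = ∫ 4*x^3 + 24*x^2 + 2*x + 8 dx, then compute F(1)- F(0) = 18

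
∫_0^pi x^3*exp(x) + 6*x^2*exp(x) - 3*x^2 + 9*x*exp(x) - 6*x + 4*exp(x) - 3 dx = (-1 + exp(pi))*(1 + pi)^3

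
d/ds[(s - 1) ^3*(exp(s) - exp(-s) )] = (s^3*exp(2*s) + s^3 - 6*s^2 - 3*s*exp(2*s) + 9*s + 2*exp(2*s) - 4)*exp(-s)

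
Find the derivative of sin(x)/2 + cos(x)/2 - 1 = -sin(x)/2 + cos(x)/2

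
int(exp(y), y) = exp(y) + C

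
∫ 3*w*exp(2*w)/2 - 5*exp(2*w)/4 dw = (3*w - 4)*exp(2*w)/4 + C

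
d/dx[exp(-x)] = -exp(-x)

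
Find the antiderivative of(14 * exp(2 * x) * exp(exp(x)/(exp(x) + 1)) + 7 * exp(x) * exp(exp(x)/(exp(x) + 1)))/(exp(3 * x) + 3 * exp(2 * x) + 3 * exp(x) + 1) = (-4*exp(x) + 7*exp((x*(exp(x) + 1) + exp(x))/(exp(x) + 1)) - 4)/(exp(x) + 1) + C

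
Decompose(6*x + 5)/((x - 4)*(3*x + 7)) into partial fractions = 27/(19*(3*x + 7)) + 29/(19*(x - 4))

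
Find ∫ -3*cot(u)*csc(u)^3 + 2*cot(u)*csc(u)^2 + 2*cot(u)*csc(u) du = (csc(u)^2 - csc(u) - 2)*csc(u) + C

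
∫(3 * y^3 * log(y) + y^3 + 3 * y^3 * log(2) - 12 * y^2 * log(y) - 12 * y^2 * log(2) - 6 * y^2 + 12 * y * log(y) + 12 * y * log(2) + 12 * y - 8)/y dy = (y - 2)^3*log(2*y) + C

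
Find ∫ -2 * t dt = -t^2 + C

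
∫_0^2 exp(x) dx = -1 + exp(2)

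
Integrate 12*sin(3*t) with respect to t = -4*cos(3*t) + C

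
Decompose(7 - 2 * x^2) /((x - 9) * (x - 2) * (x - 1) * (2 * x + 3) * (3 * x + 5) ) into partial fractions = 117/(2816*(3*x + 5)) - 8/(147*(2*x + 3)) + 1/(64*(x - 1)) + 1/(539*(x - 2)) - 155/(37632*(x - 9))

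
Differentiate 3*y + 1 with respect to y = 3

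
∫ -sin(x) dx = cos(x) + C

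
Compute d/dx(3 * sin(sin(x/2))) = 3*cos(x/2)*cos(sin(x/2))/2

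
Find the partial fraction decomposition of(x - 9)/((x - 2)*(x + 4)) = 13/(6*(x + 4)) - 7/(6*(x - 2))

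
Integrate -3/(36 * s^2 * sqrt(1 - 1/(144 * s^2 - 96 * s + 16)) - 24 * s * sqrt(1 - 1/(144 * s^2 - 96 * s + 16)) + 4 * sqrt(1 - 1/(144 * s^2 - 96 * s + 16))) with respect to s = acsc(12*s - 4) + C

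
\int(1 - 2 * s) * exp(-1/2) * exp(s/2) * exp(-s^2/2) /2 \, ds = exp(-s^2/2 + s/2 - 1/2) + C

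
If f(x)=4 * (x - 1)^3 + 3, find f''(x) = 24*x - 24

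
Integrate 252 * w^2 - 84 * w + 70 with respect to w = 84*w^3 - 42*w^2 + 70*w + C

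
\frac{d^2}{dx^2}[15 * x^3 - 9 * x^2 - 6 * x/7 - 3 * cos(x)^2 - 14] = 90*x - 12*sin(x)^2 - 12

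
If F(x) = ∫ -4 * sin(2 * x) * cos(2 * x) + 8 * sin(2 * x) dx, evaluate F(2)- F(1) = -(-2 + cos(2))^2 + (-2 + cos(4))^2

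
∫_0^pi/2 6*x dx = 3*pi^2/4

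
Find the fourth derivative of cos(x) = cos(x)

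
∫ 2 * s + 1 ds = s^2 + s + C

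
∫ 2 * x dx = x^2 + C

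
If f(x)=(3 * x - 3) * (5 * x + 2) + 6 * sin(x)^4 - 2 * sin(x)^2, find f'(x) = 30*x + 4*sin(2*x) - 3*sin(4*x) - 9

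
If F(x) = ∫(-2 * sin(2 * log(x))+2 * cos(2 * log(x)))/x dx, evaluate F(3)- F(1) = -1 + sqrt(2)*cos(-2*log(3) + pi/4)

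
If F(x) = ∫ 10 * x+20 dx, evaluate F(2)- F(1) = 35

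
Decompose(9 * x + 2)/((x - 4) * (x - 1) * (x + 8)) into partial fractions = -35/(54*(x + 8)) - 11/(27*(x - 1)) + 19/(18*(x - 4))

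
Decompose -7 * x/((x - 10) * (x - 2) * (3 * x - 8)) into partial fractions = 42/(11*(3*x - 8)) - 7/(8*(x - 2)) - 35/(88*(x - 10))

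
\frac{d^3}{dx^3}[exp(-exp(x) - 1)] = (-exp(3*x) + 3*exp(2*x) - exp(x))*exp(-exp(x) - 1)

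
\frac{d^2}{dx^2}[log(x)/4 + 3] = -1/(4*x^2)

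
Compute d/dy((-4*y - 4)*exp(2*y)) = -8*y*exp(2*y) - 12*exp(2*y)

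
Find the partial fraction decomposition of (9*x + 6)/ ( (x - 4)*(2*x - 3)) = -39/(5*(2*x - 3)) + 42/(5*(x - 4))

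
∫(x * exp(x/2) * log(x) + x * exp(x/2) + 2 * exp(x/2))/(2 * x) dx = (log(x) + 1)*exp(x/2) + C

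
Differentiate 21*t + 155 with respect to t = 21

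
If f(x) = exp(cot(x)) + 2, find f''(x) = (1 + tan(x)^(-2))*(tan(x) + 1)^2*exp(1/tan(x))/tan(x)^2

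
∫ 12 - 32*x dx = -16*x^2 + 12*x + C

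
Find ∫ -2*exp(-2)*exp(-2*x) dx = exp(-2*x - 2) + C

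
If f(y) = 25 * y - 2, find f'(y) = 25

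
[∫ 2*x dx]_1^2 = 3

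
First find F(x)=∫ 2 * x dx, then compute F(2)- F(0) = 4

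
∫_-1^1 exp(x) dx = E - exp(-1)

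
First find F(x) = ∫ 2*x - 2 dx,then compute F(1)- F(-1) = -4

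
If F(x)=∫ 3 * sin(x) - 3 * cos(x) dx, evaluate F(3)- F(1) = 3*sqrt(2)*(-sin(pi/4 + 3) + sin(pi/4 + 1))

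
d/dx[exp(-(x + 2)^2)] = (-2*x - 4)*exp(-x^2 - 4*x - 4)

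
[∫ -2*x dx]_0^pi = -pi^2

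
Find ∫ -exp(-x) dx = exp(-x) + C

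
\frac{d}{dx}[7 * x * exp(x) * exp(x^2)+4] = 14*x^2*exp(x^2 + x) + 7*x*exp(x^2 + x) + 7*exp(x^2 + x)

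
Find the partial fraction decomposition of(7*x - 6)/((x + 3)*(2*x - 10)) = 27/(16*(x + 3)) + 29/(16*(x - 5))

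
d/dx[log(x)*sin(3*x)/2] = (3*x*log(x)*cos(3*x) + sin(3*x))/(2*x)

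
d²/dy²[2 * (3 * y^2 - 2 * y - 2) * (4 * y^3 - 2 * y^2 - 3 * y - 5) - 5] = 480*y^3 - 336*y^2 - 156*y - 20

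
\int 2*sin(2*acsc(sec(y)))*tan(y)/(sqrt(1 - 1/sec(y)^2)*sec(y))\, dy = -cos(2*y) + C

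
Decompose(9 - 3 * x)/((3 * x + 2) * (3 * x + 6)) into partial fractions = 11/(4*(3*x + 2)) - 5/(4*(x + 2))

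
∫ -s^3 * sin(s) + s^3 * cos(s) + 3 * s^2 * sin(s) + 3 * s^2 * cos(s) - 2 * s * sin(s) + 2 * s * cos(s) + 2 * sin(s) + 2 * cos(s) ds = sqrt(2)*s*(s^2 + 2)*sin(s + pi/4) + C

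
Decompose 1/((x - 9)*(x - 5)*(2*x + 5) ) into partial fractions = 4/(345*(2*x + 5)) - 1/(60*(x - 5)) + 1/(92*(x - 9))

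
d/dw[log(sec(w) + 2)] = tan(w)*sec(w)/(sec(w) + 2)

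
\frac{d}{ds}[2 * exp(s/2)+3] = exp(s/2)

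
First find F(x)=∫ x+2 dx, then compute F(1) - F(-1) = 4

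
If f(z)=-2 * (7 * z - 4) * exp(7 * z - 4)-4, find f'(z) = -98*z*exp(7*z - 4) + 42*exp(7*z - 4)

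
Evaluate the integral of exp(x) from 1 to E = -E + exp(E)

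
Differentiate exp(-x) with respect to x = -exp(-x)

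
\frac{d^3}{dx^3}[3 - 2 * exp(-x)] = 2*exp(-x)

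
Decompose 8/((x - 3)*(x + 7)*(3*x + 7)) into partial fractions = -9/(28*(3*x + 7)) + 2/(35*(x + 7)) + 1/(20*(x - 3))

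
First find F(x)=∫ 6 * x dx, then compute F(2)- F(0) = 12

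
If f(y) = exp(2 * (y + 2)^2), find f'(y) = 4*y*exp(2*y^2 + 8*y + 8) + 8*exp(2*y^2 + 8*y + 8)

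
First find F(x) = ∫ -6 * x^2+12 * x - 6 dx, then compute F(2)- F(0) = -4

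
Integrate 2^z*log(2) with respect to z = 2^z + C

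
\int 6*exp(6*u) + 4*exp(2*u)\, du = (exp(4*u) + 2)*exp(2*u) + C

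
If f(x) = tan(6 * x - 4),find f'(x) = 6*tan(6*x - 4)^2 + 6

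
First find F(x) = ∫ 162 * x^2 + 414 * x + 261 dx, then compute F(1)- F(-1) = 630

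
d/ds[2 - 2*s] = -2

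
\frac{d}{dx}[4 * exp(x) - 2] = 4*exp(x)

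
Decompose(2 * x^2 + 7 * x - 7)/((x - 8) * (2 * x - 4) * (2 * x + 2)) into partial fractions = -1/(9*(x + 1)) - 5/(24*(x - 2)) + 59/(72*(x - 8))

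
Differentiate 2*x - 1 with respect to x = 2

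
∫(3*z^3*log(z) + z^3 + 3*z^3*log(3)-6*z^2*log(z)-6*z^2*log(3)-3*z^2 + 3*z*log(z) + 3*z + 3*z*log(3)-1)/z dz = (z - 1)^3*log(3*z) + C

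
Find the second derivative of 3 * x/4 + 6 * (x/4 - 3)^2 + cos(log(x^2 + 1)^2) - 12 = (3*x^4 - 64*x^2*log(x^2 + 1)^2*cos(log(x^2 + 1)^2) + 16*x^2*log(x^2 + 1)*sin(log(x^2 + 1)^2) - 32*x^2*sin(log(x^2 + 1)^2) + 6*x^2 - 16*log(x^2 + 1)*sin(log(x^2 + 1)^2) + 3)/(4*x^4 + 8*x^2 + 4)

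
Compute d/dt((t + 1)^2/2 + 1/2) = t + 1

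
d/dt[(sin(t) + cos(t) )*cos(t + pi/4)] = -sqrt(2)*sin(2*t)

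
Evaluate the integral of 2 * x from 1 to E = -1 + exp(2)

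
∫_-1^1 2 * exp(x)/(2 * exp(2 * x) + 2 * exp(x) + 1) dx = -2*acot(E/(1 + E)) + 2*acot(exp(-1)/(exp(-1) + 1))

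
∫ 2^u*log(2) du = 2^u + C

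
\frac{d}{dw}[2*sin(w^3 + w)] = 2*(3*w^2 + 1)*cos(w*(w^2 + 1))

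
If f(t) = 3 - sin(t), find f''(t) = sin(t)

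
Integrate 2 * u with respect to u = u^2 + C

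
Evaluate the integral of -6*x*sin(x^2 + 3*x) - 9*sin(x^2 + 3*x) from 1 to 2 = 3*cos(10) - 3*cos(4)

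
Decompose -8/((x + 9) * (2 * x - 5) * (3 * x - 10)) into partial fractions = -72/(185*(3*x - 10)) + 32/(115*(2*x - 5)) - 8/(851*(x + 9))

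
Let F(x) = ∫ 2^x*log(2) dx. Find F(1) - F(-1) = 3/2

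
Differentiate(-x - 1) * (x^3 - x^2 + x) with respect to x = -4*x^3 - 1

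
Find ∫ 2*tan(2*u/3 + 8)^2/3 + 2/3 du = tan(2*u/3 + 8) + C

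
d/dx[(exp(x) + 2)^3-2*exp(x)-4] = 3*exp(3*x) + 12*exp(2*x) + 10*exp(x)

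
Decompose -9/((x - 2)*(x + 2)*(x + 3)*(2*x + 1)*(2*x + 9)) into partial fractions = -3/(65*(2*x + 9)) + 3/(25*(2*x + 1)) + 3/(25*(x + 3)) - 3/(20*(x + 2)) - 9/(1300*(x - 2))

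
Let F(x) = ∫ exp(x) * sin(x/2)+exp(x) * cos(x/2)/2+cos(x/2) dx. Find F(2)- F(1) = (-E - 2)*sin(1/2) + (2 + exp(2))*sin(1)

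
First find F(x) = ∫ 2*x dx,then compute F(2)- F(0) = 4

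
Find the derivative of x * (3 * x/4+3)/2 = 3*x/4 + 3/2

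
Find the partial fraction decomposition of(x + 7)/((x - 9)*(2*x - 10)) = -3/(2*(x - 5)) + 2/(x - 9)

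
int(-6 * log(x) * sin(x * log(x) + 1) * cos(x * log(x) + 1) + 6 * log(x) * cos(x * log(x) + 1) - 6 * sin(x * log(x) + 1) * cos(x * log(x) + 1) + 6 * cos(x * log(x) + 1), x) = 3*(2 - sin(x*log(x) + 1))*sin(x*log(x) + 1) + C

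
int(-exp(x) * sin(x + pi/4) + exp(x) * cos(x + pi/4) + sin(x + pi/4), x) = (exp(x) - 1)*cos(x + pi/4) + C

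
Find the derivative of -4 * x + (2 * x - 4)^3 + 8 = 24*x^2 - 96*x + 92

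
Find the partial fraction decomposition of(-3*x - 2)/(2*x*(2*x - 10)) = -17/(20*(x - 5)) + 1/(10*x)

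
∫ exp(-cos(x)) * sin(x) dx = exp(-cos(x)) + C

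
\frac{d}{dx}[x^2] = 2*x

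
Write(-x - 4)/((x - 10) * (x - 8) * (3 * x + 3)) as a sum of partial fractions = -1/(99*(x + 1)) + 2/(9*(x - 8)) - 7/(33*(x - 10))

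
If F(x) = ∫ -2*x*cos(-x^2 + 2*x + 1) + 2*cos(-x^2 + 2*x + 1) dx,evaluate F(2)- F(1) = -sin(2) + sin(1)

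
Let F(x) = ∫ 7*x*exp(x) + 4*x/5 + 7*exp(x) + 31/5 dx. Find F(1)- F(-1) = 7*exp(-1) + 62/5 + 7*E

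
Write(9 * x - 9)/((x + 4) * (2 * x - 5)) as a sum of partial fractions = 27/(13*(2*x - 5)) + 45/(13*(x + 4))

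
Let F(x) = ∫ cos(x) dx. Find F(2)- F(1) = -sin(1) + sin(2)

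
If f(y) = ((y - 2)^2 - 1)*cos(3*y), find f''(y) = -9*y^2*cos(3*y) - 12*y*sin(3*y) + 36*y*cos(3*y) + 24*sin(3*y) - 25*cos(3*y)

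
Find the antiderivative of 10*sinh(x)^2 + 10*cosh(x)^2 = 5*sinh(2*x) + C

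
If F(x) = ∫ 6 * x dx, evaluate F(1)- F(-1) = 0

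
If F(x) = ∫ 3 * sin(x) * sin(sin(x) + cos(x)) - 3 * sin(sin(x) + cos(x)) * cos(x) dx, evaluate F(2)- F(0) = -3*cos(1) + 3*cos(cos(2) + sin(2))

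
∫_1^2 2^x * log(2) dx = 2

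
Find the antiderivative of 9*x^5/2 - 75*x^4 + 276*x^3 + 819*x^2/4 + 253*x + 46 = 3*x^6/4 - 15*x^5 + 69*x^4 + 273*x^3/4 + 253*x^2/2 + 46*x + C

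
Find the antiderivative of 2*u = u^2 + C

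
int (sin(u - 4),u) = -cos(u - 4) + C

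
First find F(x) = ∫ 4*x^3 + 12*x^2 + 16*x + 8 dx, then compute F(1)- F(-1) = 24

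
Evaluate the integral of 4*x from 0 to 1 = 2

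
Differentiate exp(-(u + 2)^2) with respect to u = (-2*u - 4)*exp(-u^2 - 4*u - 4)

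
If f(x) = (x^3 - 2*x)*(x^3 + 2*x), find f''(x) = 30*x^4 - 8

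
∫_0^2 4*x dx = 8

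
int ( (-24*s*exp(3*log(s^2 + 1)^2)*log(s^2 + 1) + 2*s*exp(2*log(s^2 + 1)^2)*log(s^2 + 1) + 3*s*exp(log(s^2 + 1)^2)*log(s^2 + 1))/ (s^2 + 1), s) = (-8*exp(2*log(s^2 + 1)^2) + exp(log(s^2 + 1)^2) + 3)*exp(log(s^2 + 1)^2)/4 + C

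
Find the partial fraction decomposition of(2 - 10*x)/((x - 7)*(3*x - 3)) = 4/(9*(x - 1)) - 34/(9*(x - 7))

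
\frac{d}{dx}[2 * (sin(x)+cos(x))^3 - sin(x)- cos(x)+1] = sqrt(2)*(3*sin(3*x + pi/4) + 2*cos(x + pi/4))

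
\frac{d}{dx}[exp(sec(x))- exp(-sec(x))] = (exp(2/cos(x)) + 1)*exp(-sec(x))*sin(x)/cos(x)^2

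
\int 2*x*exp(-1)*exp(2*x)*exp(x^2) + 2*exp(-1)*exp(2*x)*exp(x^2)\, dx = exp((x + 1)^2 - 2) + C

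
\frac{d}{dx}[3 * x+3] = 3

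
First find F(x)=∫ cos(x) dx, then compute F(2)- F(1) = -sin(1) + sin(2)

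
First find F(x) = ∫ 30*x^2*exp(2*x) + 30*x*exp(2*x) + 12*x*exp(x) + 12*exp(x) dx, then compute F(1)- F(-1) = -15*exp(-2) + 12*exp(-1) + 12*E + 15*exp(2)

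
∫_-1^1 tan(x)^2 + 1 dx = 2*tan(1)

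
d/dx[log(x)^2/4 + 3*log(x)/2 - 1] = (log(x) + 3)/(2*x)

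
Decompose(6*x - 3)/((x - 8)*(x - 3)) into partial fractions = -3/(x - 3) + 9/(x - 8)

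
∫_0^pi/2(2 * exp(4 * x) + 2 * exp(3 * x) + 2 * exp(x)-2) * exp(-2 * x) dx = -1 + (-exp(-pi/2) + 1 + exp(pi/2))^2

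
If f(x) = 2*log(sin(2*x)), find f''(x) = -8/sin(2*x)^2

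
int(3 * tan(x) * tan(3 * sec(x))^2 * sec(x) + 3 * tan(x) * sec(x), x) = tan(3*sec(x)) + C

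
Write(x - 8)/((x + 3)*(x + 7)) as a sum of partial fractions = 15/(4*(x + 7)) - 11/(4*(x + 3))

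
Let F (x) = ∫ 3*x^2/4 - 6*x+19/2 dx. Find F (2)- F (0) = 9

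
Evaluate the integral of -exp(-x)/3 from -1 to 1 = -E/3 + exp(-1)/3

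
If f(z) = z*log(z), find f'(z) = log(z) + 1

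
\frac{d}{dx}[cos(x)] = -sin(x)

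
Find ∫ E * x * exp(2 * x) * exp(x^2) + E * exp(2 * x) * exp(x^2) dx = exp((x + 1)^2)/2 + C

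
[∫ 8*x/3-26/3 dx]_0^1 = -22/3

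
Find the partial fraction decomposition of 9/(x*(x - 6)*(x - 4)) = -9/(8*(x - 4)) + 3/(4*(x - 6)) + 3/(8*x)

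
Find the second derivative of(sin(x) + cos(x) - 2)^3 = -18*sqrt(2)*sin(x)^2*cos(x + pi/4) + 48*sin(x)*cos(x) - 27*sin(x) - 9*cos(x)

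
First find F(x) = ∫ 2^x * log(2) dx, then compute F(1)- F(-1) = 3/2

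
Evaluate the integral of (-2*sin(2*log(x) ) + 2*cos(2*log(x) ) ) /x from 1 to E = -1 + cos(2) + sin(2)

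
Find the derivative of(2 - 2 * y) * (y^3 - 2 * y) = -8*y^3 + 6*y^2 + 8*y - 4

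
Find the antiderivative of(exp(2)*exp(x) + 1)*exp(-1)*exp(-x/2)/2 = 2*sinh(x/2 + 1) + C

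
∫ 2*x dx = x^2 + C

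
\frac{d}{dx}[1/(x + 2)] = -1/(x^2 + 4*x + 4)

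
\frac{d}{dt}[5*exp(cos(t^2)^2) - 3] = -20*t*exp(cos(t^2)^2)*sin(t^2)*cos(t^2)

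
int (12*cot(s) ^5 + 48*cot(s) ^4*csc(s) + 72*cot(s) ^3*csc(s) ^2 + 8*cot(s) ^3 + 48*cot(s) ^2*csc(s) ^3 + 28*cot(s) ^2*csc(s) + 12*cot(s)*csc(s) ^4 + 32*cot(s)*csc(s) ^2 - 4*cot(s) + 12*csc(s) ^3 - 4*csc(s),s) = (2 - 3*(cot(s) + csc(s))^2)*(cot(s) + csc(s))^2 + C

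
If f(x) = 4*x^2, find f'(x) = 8*x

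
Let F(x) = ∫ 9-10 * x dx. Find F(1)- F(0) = 4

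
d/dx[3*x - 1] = 3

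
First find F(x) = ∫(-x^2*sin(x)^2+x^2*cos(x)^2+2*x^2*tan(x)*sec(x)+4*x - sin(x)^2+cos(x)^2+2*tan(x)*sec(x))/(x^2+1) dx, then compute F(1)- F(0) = -2 + sin(2)/2 + 2*log(2) + 2*sec(1)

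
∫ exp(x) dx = exp(x) + C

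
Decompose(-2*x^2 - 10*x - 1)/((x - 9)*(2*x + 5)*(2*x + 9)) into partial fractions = 7/(108*(2*x + 9)) - 1/(4*(2*x + 5)) - 11/(27*(x - 9))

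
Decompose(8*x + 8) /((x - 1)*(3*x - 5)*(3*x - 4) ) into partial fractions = -56/(3*x - 4) + 32/(3*x - 5) + 8/(x - 1)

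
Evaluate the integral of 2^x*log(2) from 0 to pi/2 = -1 + 2^(pi/2)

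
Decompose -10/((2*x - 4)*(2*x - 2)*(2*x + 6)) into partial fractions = -1/(16*(x + 3)) + 5/(16*(x - 1)) - 1/(4*(x - 2))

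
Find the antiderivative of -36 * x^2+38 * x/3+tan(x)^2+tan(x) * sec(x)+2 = -12*x^3 + 19*x^2/3 + x + tan(x) + sec(x) + C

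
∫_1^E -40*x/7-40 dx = -40*E - 20*exp(2)/7 + 300/7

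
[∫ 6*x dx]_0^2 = 12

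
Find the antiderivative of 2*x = x^2 + C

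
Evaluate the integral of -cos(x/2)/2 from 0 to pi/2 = -sqrt(2)/2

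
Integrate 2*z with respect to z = z^2 + C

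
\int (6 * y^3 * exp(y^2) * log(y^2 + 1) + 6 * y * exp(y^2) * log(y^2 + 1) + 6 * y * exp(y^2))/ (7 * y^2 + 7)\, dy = 3*exp(y^2)*log(y^2 + 1)/7 + C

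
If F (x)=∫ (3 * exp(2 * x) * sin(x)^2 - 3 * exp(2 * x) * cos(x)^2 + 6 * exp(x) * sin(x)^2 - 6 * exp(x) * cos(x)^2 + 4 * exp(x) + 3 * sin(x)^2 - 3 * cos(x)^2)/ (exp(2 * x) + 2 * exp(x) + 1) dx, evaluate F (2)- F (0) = -2 - 3*sin(4)/2 + 4*exp(2)/(1 + exp(2))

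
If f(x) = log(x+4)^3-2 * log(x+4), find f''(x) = (-3*log(x + 4)^2 + 6*log(x + 4) + 2)/(x^2 + 8*x + 16)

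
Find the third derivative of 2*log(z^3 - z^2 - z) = (12*z^6 - 24*z^5 + 36*z^4 + 4*z^3 - 12*z - 4)/(z^9 - 3*z^8 + 5*z^6 - 3*z^4 - z^3)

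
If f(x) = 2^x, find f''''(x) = 2^x*log(2)^4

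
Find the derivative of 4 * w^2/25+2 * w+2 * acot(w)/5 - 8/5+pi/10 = (8*w^3 + 50*w^2 + 8*w + 40)/(25*w^2 + 25)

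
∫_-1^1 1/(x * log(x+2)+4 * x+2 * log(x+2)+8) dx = -log(4) + log(log(3) + 4)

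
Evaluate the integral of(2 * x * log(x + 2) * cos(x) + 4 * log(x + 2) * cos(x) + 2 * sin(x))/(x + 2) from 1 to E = -2*log(3)*sin(1) + 2*log(2 + E)*sin(E)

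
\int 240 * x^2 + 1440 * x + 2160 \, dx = 80*x^3 + 720*x^2 + 2160*x + C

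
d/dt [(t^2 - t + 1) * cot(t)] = -t^2/sin(t)^2 + 2*t/tan(t) + t/sin(t)^2 - 1/tan(t) - 1/sin(t)^2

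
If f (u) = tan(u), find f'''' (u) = 24*tan(u)^5 + 40*tan(u)^3 + 16*tan(u)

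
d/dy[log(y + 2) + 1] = 1/(y + 2)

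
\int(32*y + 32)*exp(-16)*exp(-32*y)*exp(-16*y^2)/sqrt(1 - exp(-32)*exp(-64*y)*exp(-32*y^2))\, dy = asec(exp(16*(y + 1)^2)) + C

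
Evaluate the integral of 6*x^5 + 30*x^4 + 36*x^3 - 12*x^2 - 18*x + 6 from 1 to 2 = 335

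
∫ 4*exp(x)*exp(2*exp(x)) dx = 2*exp(2*exp(x)) + C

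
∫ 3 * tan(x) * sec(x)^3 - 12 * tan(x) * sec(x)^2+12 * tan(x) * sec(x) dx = (sec(x) - 2)^3 + C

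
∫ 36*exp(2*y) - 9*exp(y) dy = (18*exp(y) - 9)*exp(y) + C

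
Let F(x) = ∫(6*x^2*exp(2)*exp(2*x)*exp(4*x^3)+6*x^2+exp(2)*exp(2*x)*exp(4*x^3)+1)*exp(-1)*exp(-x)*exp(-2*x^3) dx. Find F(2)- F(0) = -E - exp(-19) + exp(-1) + exp(19)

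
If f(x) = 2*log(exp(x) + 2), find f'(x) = 2*exp(x)/(exp(x) + 2)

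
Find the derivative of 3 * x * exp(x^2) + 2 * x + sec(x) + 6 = 6*x^2*exp(x^2) + 3*exp(x^2) + tan(x)*sec(x) + 2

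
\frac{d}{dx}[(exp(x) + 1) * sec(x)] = exp(x)*tan(x)*sec(x) + exp(x)*sec(x) + tan(x)*sec(x)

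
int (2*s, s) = s^2 + C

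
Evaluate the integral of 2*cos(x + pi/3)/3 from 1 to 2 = -2*sin(1 + pi/3)/3 + 2*sin(pi/3 + 2)/3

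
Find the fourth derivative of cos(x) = cos(x)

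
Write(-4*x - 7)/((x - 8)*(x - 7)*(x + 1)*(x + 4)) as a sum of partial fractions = -1/(44*(x + 4)) - 1/(72*(x + 1)) + 35/(88*(x - 7)) - 13/(36*(x - 8))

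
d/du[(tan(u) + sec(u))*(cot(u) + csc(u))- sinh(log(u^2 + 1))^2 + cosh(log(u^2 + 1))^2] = -sqrt(2)*(1 + 1/cos(u) + 1/sin(u) + 1/(sin(u)*cos(u)))*cos(u + pi/4)/(sin(u)*cos(u))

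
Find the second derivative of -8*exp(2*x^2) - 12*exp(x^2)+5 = -128*x^2*exp(2*x^2) - 48*x^2*exp(x^2) - 32*exp(2*x^2) - 24*exp(x^2)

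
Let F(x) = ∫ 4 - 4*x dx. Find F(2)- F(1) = -2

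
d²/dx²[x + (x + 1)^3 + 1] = 6*x + 6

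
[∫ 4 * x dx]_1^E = -2 + 2*exp(2)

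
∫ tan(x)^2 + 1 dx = tan(x) + C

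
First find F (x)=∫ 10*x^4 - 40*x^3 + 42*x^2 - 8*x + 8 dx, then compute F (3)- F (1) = 32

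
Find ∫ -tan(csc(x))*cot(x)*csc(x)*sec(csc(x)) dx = sec(csc(x)) + C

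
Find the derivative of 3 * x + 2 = 3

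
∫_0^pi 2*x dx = pi^2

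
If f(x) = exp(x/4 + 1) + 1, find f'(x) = exp(x/4 + 1)/4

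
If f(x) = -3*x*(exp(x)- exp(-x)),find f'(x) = (-3*x*exp(2*x) - 3*x - 3*exp(2*x) + 3)*exp(-x)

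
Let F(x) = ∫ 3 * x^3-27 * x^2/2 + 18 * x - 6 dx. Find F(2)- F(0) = 0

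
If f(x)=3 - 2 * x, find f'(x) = -2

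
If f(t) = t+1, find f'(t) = 1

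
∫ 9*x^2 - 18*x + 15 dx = 3*x^3 - 9*x^2 + 15*x + C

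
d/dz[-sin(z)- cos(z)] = sin(z) - cos(z)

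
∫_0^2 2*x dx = 4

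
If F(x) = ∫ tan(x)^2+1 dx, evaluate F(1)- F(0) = tan(1)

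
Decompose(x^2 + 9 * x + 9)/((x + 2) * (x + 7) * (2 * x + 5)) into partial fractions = 29/(9*(2*x + 5)) - 1/(9*(x + 7)) - 1/(x + 2)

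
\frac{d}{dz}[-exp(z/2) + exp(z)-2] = -exp(z/2)/2 + exp(z)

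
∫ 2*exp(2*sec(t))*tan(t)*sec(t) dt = exp(2*sec(t)) + C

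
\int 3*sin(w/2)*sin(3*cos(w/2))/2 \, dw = cos(3*cos(w/2)) + C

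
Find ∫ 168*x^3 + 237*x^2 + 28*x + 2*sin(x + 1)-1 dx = 42*x^4 + 79*x^3 + 14*x^2 - x - 2*cos(x + 1) + C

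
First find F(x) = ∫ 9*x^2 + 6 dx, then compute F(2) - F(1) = 27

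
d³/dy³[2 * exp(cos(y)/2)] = (-sin(y)^2/4 + 3*cos(y)/2 + 1)*exp(cos(y)/2)*sin(y)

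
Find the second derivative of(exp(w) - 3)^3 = 9*exp(3*w) - 36*exp(2*w) + 27*exp(w)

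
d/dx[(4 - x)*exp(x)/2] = -x*exp(x)/2 + 3*exp(x)/2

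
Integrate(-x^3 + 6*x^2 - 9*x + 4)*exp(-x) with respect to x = (x - 1)^3*exp(-x) + C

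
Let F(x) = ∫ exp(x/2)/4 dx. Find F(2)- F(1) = -exp(1/2)/2 + E/2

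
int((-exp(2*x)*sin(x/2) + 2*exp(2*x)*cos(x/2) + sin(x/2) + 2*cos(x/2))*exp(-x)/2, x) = 2*cos(x/2)*sinh(x) + C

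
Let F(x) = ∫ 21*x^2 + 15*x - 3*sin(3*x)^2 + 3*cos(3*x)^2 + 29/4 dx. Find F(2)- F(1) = sin(12)/2 - sin(6)/2 + 315/4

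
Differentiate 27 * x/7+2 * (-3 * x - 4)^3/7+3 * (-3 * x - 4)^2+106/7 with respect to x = -162*x^2/7 - 54*x/7 + 243/7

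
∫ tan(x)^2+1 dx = tan(x) + C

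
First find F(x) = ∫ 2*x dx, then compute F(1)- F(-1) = 0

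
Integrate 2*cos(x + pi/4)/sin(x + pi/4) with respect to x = 2*log(sin(x + pi/4)) + C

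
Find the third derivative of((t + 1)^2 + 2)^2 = 24*t + 24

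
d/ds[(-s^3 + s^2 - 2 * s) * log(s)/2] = -3*s^2*log(s)/2 - s^2/2 + s*log(s) + s/2 - log(s) - 1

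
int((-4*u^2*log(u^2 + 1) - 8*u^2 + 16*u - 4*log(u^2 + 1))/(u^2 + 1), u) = 4*(2 - u)*log(u^2 + 1) + C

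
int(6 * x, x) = 3*x^2 + C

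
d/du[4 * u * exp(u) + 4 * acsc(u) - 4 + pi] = (4*u^3*sqrt(1 - 1/u^2)*exp(u) + 4*u^2*sqrt(1 - 1/u^2)*exp(u) - 4)/(u^2*sqrt(1 - 1/u^2))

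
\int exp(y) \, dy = exp(y) + C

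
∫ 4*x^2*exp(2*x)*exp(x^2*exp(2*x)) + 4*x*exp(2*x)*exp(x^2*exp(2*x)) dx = 2*exp(x^2*exp(2*x)) + C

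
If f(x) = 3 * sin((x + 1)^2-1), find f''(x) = -12*x^2*sin(x*(x + 2)) - 24*x*sin(x*(x + 2)) - 12*sin(x*(x + 2)) + 6*cos(x*(x + 2))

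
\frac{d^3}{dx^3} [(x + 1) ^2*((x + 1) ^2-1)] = 24*x + 24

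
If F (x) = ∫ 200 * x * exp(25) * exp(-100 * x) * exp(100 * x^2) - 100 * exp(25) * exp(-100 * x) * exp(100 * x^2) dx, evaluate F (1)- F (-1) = -exp(225) + exp(25)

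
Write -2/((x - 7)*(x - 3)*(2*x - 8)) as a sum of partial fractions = -1/(4*(x - 3)) + 1/(3*(x - 4)) - 1/(12*(x - 7))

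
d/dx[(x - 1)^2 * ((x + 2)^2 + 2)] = 4*x^3 + 6*x^2 - 2*x - 8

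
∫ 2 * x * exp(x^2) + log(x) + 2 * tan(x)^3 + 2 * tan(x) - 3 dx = x*log(x) - 4*x + exp(x^2) + tan(x)^2 + C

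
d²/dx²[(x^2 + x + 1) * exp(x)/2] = x^2*exp(x)/2 + 5*x*exp(x)/2 + 5*exp(x)/2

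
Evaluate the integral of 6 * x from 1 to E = -3 + 3*exp(2)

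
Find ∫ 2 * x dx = x^2 + C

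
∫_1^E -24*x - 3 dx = (3 - 3*E)*(5 + 4*E)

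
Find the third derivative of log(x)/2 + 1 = x^(-3)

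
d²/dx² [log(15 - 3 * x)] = -1/(x^2 - 10*x + 25)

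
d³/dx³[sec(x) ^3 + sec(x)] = (-1 - 21/cos(x)^2 + 60/cos(x)^4)*sin(x)/cos(x)^2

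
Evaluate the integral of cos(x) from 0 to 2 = sin(2)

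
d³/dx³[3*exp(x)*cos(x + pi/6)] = -6*sqrt(2)*exp(x)*sin(x + 5*pi/12)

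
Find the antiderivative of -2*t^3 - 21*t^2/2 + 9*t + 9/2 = -t^4/2 - 7*t^3/2 + 9*t^2/2 + 9*t/2 + C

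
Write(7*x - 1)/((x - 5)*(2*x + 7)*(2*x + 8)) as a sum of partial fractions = 3/(2*x + 7) - 29/(18*(x + 4)) + 1/(9*(x - 5))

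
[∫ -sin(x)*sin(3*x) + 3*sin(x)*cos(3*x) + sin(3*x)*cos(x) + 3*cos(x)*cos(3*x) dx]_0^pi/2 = -1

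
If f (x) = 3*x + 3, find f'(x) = 3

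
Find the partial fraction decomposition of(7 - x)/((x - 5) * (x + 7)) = -7/(6*(x + 7)) + 1/(6*(x - 5))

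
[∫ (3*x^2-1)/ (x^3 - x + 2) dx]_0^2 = 2*log(2)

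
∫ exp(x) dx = exp(x) + C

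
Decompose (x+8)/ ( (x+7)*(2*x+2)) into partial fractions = -1/(12*(x + 7)) + 7/(12*(x + 1))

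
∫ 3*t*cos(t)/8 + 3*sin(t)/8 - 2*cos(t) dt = (3*t/8 - 2)*sin(t) + C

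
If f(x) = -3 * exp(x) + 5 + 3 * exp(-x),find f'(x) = (-3*exp(2*x) - 3)*exp(-x)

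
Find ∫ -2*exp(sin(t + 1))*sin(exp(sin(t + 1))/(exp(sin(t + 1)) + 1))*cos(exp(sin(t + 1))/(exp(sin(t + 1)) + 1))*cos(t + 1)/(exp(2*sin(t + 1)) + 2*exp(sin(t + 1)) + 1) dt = cos(exp(sin(t + 1))/(exp(sin(t + 1)) + 1))^2 + C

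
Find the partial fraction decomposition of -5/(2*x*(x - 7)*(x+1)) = -5/(16*(x + 1)) - 5/(112*(x - 7)) + 5/(14*x)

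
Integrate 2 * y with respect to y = y^2 + C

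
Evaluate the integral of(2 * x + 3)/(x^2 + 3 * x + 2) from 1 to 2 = -log(6) + log(12)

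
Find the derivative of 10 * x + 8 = 10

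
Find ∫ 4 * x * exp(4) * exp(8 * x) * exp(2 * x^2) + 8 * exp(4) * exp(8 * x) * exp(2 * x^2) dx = exp(2*(x + 2)^2 - 4) + C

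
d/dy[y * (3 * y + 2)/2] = 3*y + 1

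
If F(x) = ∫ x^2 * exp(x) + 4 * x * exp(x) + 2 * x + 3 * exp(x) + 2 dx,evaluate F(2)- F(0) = 7 + 9*exp(2)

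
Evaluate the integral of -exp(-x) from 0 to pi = -1 + exp(-pi)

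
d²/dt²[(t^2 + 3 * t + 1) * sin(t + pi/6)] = -t^2*sin(t + pi/6) - 3*t*sin(t + pi/6) + 4*t*cos(t + pi/6) + sin(t + pi/6) + 6*cos(t + pi/6)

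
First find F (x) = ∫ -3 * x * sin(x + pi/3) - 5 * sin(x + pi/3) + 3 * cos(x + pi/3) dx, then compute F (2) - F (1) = 11*cos(pi/3 + 2) - 8*cos(1 + pi/3)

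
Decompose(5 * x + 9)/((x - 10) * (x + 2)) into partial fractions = 1/(12*(x + 2)) + 59/(12*(x - 10))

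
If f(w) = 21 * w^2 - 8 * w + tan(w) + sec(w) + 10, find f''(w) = 2*tan(w)^3 + 2*tan(w)^2*sec(w) + 2*tan(w) + sec(w) + 42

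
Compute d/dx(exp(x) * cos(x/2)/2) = (-sin(x/2) + 2*cos(x/2))*exp(x)/4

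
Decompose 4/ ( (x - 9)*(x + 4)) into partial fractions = -4/(13*(x + 4)) + 4/(13*(x - 9))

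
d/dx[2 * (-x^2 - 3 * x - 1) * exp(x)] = -2*x^2*exp(x) - 10*x*exp(x) - 8*exp(x)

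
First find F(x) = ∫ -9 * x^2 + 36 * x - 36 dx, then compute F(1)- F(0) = -21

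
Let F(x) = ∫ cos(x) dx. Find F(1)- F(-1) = 2*sin(1)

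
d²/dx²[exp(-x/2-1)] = exp(-x/2 - 1)/4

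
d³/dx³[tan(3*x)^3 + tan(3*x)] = 1620*tan(3*x)^6 + 3240*tan(3*x)^4 + 1836*tan(3*x)^2 + 216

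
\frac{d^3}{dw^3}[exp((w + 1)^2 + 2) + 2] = 8*w^3*exp(w^2 + 2*w + 3) + 24*w^2*exp(w^2 + 2*w + 3) + 36*w*exp(w^2 + 2*w + 3) + 20*exp(w^2 + 2*w + 3)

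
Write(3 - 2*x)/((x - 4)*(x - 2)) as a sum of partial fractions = 1/(2*(x - 2)) - 5/(2*(x - 4))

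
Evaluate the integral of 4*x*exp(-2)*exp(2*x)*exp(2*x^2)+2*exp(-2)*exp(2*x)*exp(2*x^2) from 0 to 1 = -exp(-2) + exp(2)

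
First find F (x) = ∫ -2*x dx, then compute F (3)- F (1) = -8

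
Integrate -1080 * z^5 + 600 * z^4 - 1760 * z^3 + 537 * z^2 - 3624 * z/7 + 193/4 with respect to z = -180*z^6 + 120*z^5 - 440*z^4 + 179*z^3 - 1812*z^2/7 + 193*z/4 + C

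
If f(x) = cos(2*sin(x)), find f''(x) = 2*sin(x)*sin(2*sin(x)) - 4*cos(x)^2*cos(2*sin(x))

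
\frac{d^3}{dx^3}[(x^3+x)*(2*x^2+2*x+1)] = 120*x^2 + 48*x + 18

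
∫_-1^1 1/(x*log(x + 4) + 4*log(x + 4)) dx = -log(log(3)) + log(log(5))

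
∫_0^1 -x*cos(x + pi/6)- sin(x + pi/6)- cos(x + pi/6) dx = 1/2 - 2*sin(pi/6 + 1)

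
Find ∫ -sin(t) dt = cos(t) + C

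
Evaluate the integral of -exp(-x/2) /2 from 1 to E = -exp(-1/2) + exp(-E/2)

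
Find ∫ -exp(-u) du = exp(-u) + C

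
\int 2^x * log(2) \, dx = 2^x + C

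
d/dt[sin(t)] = cos(t)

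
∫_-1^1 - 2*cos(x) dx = -4*sin(1)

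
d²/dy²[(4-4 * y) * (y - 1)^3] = -48*y^2 + 96*y - 48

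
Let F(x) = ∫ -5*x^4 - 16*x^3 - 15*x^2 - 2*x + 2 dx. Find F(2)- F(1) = -127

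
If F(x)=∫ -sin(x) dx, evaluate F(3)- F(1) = cos(3) - cos(1)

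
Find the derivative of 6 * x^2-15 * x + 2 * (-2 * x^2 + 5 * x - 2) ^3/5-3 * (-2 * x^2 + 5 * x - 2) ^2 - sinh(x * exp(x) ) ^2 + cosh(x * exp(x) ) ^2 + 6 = -96*x^5/5 + 120*x^4 - 1632*x^3/5 + 474*x^2 - 1626*x/5 + 69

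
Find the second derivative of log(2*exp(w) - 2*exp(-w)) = -4*exp(2*w)/(exp(4*w) - 2*exp(2*w) + 1)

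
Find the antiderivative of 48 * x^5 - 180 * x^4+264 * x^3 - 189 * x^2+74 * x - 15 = 8*x^6 - 36*x^5 + 66*x^4 - 63*x^3 + 37*x^2 - 15*x + C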